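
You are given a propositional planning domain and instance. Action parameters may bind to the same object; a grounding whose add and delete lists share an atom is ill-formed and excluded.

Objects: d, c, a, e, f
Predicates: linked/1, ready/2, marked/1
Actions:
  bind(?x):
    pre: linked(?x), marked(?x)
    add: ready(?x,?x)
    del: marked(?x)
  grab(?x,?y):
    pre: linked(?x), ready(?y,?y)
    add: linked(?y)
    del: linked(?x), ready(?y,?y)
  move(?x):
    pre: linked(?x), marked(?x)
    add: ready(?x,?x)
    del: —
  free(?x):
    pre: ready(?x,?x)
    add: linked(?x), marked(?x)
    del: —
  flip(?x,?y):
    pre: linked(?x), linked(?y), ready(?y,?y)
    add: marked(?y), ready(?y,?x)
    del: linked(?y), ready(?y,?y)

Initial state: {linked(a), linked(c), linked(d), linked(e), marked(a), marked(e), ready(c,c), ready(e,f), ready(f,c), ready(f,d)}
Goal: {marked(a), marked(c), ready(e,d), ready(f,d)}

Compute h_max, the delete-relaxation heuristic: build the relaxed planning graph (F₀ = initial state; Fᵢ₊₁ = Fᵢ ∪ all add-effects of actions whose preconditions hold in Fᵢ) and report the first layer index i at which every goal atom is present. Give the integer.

F0 = init (10 atoms)
F1 = F0 ∪ {marked(c), ready(a,a), ready(c,a), ready(c,d), ready(c,e), ready(e,e)}  (16 atoms)
F2 = F1 ∪ {ready(a,c), ready(a,d), ready(a,e), ready(e,a), ready(e,c), ready(e,d)}  (22 atoms)
goal ⊆ F2  ⇒  h_max = 2

2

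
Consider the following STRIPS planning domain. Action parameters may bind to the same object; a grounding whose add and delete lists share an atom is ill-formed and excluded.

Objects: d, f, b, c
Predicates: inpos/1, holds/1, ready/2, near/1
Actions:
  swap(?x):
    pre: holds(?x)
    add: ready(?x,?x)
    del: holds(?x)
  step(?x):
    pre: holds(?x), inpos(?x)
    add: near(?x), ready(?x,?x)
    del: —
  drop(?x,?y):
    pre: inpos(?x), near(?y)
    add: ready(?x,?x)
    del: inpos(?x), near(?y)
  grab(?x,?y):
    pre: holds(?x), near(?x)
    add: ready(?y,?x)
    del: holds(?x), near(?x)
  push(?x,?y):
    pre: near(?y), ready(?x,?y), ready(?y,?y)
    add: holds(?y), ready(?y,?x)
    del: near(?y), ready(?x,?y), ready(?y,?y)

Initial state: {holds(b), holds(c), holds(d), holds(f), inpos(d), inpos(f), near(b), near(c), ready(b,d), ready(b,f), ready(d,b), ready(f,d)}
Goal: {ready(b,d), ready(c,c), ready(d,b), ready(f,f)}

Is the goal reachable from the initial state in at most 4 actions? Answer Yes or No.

1. swap(f)  →  {holds(b), holds(c), holds(d), inpos(d), inpos(f), near(b), near(c), ready(b,d), ready(b,f), ready(d,b), ready(f,d), ready(f,f)}
2. swap(c)  →  {holds(b), holds(d), inpos(d), inpos(f), near(b), near(c), ready(b,d), ready(b,f), ready(c,c), ready(d,b), ready(f,d), ready(f,f)}
optimal plan length = 2; 2 ≤ 4

Yes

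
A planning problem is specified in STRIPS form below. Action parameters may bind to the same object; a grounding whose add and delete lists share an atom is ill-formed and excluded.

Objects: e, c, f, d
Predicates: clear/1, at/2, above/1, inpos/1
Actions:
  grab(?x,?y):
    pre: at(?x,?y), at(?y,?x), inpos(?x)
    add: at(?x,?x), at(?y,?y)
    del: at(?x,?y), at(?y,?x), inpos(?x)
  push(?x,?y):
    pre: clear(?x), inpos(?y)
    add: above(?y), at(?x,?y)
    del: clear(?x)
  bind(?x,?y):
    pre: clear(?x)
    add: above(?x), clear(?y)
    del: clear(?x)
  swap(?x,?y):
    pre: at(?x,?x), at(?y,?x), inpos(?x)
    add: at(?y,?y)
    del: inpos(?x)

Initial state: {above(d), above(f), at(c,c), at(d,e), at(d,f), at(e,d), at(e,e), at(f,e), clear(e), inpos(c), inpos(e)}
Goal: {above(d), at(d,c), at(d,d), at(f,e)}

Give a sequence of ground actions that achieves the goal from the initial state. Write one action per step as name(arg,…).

1. grab(e,d)  →  {above(d), above(f), at(c,c), at(d,d), at(d,f), at(e,e), at(f,e), clear(e), inpos(c)}
2. bind(e,d)  →  {above(d), above(e), above(f), at(c,c), at(d,d), at(d,f), at(e,e), at(f,e), clear(d), inpos(c)}
3. push(d,c)  →  {above(c), above(d), above(e), above(f), at(c,c), at(d,c), at(d,d), at(d,f), at(e,e), at(f,e), inpos(c)}

grab(e,d); bind(e,d); push(d,c)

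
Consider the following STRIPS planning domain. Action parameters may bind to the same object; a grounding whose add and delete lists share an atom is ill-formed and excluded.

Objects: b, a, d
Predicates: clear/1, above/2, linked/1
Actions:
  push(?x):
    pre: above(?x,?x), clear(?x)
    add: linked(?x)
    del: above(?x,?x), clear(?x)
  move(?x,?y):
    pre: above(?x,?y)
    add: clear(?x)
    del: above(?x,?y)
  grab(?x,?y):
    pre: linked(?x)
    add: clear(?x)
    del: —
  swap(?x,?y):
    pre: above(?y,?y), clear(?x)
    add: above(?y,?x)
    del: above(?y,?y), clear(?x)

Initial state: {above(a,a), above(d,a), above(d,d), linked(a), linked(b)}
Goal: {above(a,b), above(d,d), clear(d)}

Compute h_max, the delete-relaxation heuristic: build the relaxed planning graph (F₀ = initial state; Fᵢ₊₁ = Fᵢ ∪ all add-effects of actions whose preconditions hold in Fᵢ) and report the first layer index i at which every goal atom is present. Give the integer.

F0 = init (5 atoms)
F1 = F0 ∪ {clear(a), clear(b), clear(d)}  (8 atoms)
F2 = F1 ∪ {above(a,b), above(a,d), above(d,b), linked(d)}  (12 atoms)
goal ⊆ F2  ⇒  h_max = 2

2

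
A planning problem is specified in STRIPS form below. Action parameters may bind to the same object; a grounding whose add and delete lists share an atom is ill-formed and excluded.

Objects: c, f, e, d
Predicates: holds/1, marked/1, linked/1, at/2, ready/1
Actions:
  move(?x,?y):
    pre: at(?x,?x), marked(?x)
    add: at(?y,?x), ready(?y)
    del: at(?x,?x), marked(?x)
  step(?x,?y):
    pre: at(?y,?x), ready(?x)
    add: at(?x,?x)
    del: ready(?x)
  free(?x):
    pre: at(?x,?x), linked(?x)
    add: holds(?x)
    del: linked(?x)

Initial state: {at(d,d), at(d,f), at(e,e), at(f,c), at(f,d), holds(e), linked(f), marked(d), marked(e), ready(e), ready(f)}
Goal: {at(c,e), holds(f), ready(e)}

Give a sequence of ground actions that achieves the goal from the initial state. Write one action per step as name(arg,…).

move(e,c); step(f,d); free(f)

1. move(e,c)  →  {at(c,e), at(d,d), at(d,f), at(f,c), at(f,d), holds(e), linked(f), marked(d), ready(c), ready(e), ready(f)}
2. step(f,d)  →  {at(c,e), at(d,d), at(d,f), at(f,c), at(f,d), at(f,f), holds(e), linked(f), marked(d), ready(c), ready(e)}
3. free(f)  →  {at(c,e), at(d,d), at(d,f), at(f,c), at(f,d), at(f,f), holds(e), holds(f), marked(d), ready(c), ready(e)}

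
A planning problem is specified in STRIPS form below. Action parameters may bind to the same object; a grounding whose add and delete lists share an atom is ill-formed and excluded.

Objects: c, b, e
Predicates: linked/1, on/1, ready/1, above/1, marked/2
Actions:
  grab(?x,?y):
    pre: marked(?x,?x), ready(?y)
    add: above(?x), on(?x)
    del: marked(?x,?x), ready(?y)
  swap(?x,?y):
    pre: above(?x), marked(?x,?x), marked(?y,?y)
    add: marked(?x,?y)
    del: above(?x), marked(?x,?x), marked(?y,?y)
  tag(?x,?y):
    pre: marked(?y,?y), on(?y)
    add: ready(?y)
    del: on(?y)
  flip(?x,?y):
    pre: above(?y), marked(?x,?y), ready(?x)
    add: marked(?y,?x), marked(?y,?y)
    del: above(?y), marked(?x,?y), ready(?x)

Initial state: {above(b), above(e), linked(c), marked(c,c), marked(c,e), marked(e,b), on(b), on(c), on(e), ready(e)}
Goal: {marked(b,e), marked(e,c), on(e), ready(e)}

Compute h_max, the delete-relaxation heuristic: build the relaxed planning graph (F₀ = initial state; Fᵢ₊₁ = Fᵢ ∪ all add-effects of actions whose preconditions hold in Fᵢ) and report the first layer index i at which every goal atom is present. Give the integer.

F0 = init (10 atoms)
F1 = F0 ∪ {above(c), marked(b,b), marked(b,e), ready(c)}  (14 atoms)
F2 = F1 ∪ {marked(b,c), marked(c,b), marked(e,c), marked(e,e), ready(b)}  (19 atoms)
goal ⊆ F2  ⇒  h_max = 2

2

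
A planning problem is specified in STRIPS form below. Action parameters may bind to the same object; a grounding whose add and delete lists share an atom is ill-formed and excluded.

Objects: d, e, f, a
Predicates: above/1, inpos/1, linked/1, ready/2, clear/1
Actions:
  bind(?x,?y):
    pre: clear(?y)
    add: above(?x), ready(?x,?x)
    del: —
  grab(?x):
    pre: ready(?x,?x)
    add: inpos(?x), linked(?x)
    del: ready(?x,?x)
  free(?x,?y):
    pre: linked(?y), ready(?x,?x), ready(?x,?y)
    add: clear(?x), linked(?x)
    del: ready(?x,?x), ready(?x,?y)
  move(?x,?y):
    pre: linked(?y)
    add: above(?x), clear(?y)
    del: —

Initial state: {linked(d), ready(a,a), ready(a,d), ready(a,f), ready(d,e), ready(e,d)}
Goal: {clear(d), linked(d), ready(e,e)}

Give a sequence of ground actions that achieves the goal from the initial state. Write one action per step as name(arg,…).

1. move(d,d)  →  {above(d), clear(d), linked(d), ready(a,a), ready(a,d), ready(a,f), ready(d,e), ready(e,d)}
2. bind(e,d)  →  {above(d), above(e), clear(d), linked(d), ready(a,a), ready(a,d), ready(a,f), ready(d,e), ready(e,d), ready(e,e)}

move(d,d); bind(e,d)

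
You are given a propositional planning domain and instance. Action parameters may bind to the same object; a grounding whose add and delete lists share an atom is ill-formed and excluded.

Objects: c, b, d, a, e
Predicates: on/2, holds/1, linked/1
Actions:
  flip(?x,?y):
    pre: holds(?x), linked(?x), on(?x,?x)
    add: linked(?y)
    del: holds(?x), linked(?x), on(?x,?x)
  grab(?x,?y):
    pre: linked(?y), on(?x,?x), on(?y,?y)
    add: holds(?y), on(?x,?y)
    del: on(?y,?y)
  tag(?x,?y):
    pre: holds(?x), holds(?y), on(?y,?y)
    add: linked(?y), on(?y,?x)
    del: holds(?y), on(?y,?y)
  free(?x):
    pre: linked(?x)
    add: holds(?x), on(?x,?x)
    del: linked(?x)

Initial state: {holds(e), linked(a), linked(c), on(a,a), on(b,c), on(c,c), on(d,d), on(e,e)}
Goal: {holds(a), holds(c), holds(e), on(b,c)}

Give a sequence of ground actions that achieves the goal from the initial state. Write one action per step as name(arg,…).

1. grab(c,a)  →  {holds(a), holds(e), linked(a), linked(c), on(b,c), on(c,a), on(c,c), on(d,d), on(e,e)}
2. grab(d,c)  →  {holds(a), holds(c), holds(e), linked(a), linked(c), on(b,c), on(c,a), on(d,c), on(d,d), on(e,e)}

grab(c,a); grab(d,c)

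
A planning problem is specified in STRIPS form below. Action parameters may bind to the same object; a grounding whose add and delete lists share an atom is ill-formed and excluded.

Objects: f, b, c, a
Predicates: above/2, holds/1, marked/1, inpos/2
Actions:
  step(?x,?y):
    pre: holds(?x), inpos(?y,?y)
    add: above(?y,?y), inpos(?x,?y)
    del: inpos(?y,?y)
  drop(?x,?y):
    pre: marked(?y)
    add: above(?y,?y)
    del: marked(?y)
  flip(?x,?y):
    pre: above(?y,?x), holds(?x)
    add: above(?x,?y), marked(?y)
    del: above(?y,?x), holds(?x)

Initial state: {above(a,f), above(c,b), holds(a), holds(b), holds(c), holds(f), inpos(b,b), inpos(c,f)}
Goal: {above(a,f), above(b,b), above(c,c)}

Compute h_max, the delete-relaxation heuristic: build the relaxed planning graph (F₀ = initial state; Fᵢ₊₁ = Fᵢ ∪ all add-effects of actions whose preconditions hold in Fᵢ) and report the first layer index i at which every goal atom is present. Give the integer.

2

F0 = init (8 atoms)
F1 = F0 ∪ {above(b,b), above(b,c), above(f,a), inpos(a,b), inpos(c,b), inpos(f,b), marked(a), marked(c)}  (16 atoms)
F2 = F1 ∪ {above(a,a), above(c,c), marked(b), marked(f)}  (20 atoms)
goal ⊆ F2  ⇒  h_max = 2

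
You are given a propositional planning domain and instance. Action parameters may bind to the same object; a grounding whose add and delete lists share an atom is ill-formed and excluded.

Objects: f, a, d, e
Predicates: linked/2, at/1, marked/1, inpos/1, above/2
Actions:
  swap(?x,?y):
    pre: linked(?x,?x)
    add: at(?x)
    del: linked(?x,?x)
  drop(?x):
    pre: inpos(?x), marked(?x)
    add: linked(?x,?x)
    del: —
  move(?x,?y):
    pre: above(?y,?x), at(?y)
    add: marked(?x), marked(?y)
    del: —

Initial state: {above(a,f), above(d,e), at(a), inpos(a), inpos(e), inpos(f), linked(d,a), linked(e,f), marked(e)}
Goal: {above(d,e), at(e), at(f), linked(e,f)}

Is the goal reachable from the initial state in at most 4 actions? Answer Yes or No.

1. drop(e)  →  {above(a,f), above(d,e), at(a), inpos(a), inpos(e), inpos(f), linked(d,a), linked(e,e), linked(e,f), marked(e)}
2. swap(e,f)  →  {above(a,f), above(d,e), at(a), at(e), inpos(a), inpos(e), inpos(f), linked(d,a), linked(e,f), marked(e)}
3. move(f,a)  →  {above(a,f), above(d,e), at(a), at(e), inpos(a), inpos(e), inpos(f), linked(d,a), linked(e,f), marked(a), marked(e), marked(f)}
4. drop(f)  →  {above(a,f), above(d,e), at(a), at(e), inpos(a), inpos(e), inpos(f), linked(d,a), linked(e,f), linked(f,f), marked(a), marked(e), marked(f)}
5. swap(f,f)  →  {above(a,f), above(d,e), at(a), at(e), at(f), inpos(a), inpos(e), inpos(f), linked(d,a), linked(e,f), marked(a), marked(e), marked(f)}
optimal plan length = 5; 5 > 4

No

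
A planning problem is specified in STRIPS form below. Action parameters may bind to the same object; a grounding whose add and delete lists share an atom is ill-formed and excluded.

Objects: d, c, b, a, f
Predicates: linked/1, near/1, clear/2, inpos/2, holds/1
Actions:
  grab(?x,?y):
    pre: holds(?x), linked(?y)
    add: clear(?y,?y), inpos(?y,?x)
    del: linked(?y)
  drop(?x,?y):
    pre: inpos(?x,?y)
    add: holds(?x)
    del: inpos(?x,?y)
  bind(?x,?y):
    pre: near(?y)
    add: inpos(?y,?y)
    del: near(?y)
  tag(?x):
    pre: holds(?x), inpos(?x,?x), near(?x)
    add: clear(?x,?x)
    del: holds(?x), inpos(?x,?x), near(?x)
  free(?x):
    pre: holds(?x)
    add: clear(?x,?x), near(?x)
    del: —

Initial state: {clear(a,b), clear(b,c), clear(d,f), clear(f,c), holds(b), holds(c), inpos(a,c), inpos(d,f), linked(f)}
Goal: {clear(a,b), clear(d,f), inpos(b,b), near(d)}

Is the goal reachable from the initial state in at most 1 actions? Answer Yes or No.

No

1. drop(d,f)  →  {clear(a,b), clear(b,c), clear(d,f), clear(f,c), holds(b), holds(c), holds(d), inpos(a,c), linked(f)}
2. free(d)  →  {clear(a,b), clear(b,c), clear(d,d), clear(d,f), clear(f,c), holds(b), holds(c), holds(d), inpos(a,c), linked(f), near(d)}
3. free(b)  →  {clear(a,b), clear(b,b), clear(b,c), clear(d,d), clear(d,f), clear(f,c), holds(b), holds(c), holds(d), inpos(a,c), linked(f), near(b), near(d)}
4. bind(d,b)  →  {clear(a,b), clear(b,b), clear(b,c), clear(d,d), clear(d,f), clear(f,c), holds(b), holds(c), holds(d), inpos(a,c), inpos(b,b), linked(f), near(d)}
optimal plan length = 4; 4 > 1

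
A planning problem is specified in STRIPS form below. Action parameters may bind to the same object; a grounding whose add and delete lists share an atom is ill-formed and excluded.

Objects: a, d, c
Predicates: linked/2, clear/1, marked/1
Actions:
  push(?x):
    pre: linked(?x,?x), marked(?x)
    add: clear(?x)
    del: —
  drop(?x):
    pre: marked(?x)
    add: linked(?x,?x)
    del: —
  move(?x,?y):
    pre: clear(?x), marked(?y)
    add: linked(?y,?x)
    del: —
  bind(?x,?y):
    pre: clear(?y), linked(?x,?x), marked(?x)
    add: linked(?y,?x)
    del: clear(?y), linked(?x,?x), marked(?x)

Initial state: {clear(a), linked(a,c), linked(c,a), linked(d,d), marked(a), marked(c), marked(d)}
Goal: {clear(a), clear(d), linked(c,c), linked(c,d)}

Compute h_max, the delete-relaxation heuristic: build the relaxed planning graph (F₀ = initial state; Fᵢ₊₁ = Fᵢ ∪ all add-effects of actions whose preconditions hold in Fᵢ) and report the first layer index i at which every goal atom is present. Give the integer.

2

F0 = init (7 atoms)
F1 = F0 ∪ {clear(d), linked(a,a), linked(a,d), linked(c,c), linked(d,a)}  (12 atoms)
F2 = F1 ∪ {clear(c), linked(c,d), linked(d,c)}  (15 atoms)
goal ⊆ F2  ⇒  h_max = 2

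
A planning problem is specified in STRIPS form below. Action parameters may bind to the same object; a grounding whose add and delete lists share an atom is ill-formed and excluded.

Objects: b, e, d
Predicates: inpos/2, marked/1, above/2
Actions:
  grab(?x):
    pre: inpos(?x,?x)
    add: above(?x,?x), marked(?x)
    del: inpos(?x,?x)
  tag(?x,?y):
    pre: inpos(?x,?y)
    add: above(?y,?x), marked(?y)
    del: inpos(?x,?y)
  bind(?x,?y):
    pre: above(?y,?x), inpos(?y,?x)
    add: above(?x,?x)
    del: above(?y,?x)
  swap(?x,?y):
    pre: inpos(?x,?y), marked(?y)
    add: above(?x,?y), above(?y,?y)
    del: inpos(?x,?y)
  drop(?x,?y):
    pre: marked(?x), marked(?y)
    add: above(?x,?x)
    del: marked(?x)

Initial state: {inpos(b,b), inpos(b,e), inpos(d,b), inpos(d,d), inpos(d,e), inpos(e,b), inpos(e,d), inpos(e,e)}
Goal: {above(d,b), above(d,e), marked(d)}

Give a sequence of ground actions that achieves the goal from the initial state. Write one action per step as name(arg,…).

1. grab(b)  →  {above(b,b), inpos(b,e), inpos(d,b), inpos(d,d), inpos(d,e), inpos(e,b), inpos(e,d), inpos(e,e), marked(b)}
2. tag(e,d)  →  {above(b,b), above(d,e), inpos(b,e), inpos(d,b), inpos(d,d), inpos(d,e), inpos(e,b), inpos(e,e), marked(b), marked(d)}
3. swap(d,b)  →  {above(b,b), above(d,b), above(d,e), inpos(b,e), inpos(d,d), inpos(d,e), inpos(e,b), inpos(e,e), marked(b), marked(d)}

grab(b); tag(e,d); swap(d,b)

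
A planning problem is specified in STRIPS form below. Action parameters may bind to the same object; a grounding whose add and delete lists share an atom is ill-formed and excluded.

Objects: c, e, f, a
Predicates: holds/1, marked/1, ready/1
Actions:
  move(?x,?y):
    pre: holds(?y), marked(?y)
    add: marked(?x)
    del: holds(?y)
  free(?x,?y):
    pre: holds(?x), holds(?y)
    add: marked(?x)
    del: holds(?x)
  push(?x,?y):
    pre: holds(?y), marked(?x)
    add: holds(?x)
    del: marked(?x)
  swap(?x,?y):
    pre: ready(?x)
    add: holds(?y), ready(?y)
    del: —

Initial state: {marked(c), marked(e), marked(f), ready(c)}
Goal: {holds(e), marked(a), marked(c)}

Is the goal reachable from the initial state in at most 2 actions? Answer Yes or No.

No

1. swap(c,c)  →  {holds(c), marked(c), marked(e), marked(f), ready(c)}
2. move(a,c)  →  {marked(a), marked(c), marked(e), marked(f), ready(c)}
3. swap(c,e)  →  {holds(e), marked(a), marked(c), marked(e), marked(f), ready(c), ready(e)}
optimal plan length = 3; 3 > 2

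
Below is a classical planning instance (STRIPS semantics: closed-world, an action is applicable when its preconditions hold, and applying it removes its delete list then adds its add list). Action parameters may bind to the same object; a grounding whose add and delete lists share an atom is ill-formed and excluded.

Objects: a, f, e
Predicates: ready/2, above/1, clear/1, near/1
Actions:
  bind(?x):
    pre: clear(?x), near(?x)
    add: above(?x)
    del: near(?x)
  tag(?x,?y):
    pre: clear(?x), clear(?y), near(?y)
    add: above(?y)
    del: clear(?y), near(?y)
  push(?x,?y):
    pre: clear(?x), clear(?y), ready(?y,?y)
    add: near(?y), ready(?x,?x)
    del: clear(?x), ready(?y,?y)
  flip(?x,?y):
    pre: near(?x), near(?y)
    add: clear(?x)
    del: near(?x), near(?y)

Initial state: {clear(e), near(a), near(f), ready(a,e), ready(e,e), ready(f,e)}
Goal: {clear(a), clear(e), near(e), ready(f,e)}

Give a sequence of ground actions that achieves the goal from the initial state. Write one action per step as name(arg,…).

flip(a,a); flip(f,f); push(f,e)

1. flip(a,a)  →  {clear(a), clear(e), near(f), ready(a,e), ready(e,e), ready(f,e)}
2. flip(f,f)  →  {clear(a), clear(e), clear(f), ready(a,e), ready(e,e), ready(f,e)}
3. push(f,e)  →  {clear(a), clear(e), near(e), ready(a,e), ready(f,e), ready(f,f)}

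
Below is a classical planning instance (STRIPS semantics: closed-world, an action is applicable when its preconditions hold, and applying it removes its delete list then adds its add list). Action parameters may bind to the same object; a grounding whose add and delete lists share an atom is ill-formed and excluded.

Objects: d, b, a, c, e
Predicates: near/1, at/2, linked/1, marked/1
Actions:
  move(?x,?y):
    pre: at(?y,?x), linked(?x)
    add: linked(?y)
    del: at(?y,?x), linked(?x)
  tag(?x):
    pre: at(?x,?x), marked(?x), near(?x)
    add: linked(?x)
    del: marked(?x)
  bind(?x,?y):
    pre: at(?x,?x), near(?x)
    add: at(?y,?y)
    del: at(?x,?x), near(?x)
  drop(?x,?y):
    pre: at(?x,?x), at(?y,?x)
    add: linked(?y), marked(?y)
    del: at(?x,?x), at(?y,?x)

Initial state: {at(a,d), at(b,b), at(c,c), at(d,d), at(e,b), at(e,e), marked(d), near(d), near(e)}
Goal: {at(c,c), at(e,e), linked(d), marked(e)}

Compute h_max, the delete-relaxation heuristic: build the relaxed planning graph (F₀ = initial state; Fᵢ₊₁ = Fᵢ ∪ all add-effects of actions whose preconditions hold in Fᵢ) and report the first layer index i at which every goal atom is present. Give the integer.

1

F0 = init (9 atoms)
F1 = F0 ∪ {at(a,a), linked(a), linked(b), linked(c), linked(d), linked(e), marked(a), marked(b), marked(c), marked(e)}  (19 atoms)
goal ⊆ F1  ⇒  h_max = 1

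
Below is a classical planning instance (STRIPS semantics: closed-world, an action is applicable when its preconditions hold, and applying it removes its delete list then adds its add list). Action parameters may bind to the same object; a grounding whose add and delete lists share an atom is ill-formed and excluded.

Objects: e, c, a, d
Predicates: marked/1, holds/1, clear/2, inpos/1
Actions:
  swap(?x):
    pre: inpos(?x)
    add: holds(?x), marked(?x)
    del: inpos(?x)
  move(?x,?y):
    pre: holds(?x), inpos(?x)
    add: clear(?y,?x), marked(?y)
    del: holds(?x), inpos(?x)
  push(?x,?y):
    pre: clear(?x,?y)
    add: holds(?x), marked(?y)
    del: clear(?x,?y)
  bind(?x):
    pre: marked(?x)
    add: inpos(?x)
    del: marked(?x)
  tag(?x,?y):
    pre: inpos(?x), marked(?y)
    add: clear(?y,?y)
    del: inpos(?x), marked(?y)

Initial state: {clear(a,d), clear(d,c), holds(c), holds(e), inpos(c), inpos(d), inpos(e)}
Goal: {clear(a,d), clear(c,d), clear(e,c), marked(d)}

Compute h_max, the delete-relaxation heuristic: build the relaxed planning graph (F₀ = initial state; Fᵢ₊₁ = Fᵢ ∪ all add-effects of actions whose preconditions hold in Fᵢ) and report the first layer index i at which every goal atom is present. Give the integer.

2

F0 = init (7 atoms)
F1 = F0 ∪ {clear(a,c), clear(a,e), clear(c,c), clear(c,e), clear(d,e), clear(e,c), clear(e,e), holds(a), holds(d), marked(a), marked(c), marked(d), marked(e)}  (20 atoms)
F2 = F1 ∪ {clear(a,a), clear(c,d), clear(d,d), clear(e,d), inpos(a)}  (25 atoms)
goal ⊆ F2  ⇒  h_max = 2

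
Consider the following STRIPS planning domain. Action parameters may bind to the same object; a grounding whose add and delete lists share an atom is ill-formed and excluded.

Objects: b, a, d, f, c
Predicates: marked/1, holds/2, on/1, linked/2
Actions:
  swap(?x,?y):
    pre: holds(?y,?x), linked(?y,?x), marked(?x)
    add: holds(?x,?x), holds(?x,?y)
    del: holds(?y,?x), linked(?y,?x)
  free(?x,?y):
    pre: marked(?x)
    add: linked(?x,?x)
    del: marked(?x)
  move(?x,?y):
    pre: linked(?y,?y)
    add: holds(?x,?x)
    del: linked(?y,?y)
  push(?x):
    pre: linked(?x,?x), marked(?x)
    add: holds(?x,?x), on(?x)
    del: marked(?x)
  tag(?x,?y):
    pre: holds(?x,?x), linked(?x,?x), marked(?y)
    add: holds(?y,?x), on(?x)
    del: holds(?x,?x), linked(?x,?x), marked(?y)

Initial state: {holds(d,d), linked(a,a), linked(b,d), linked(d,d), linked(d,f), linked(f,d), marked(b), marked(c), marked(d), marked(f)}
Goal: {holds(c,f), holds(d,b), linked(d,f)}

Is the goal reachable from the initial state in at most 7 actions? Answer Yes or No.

Yes

1. free(f,b)  →  {holds(d,d), linked(a,a), linked(b,d), linked(d,d), linked(d,f), linked(f,d), linked(f,f), marked(b), marked(c), marked(d)}
2. move(f,a)  →  {holds(d,d), holds(f,f), linked(b,d), linked(d,d), linked(d,f), linked(f,d), linked(f,f), marked(b), marked(c), marked(d)}
3. tag(d,b)  →  {holds(b,d), holds(f,f), linked(b,d), linked(d,f), linked(f,d), linked(f,f), marked(c), marked(d), on(d)}
4. swap(d,b)  →  {holds(d,b), holds(d,d), holds(f,f), linked(d,f), linked(f,d), linked(f,f), marked(c), marked(d), on(d)}
5. tag(f,c)  →  {holds(c,f), holds(d,b), holds(d,d), linked(d,f), linked(f,d), marked(d), on(d), on(f)}
optimal plan length = 5; 5 ≤ 7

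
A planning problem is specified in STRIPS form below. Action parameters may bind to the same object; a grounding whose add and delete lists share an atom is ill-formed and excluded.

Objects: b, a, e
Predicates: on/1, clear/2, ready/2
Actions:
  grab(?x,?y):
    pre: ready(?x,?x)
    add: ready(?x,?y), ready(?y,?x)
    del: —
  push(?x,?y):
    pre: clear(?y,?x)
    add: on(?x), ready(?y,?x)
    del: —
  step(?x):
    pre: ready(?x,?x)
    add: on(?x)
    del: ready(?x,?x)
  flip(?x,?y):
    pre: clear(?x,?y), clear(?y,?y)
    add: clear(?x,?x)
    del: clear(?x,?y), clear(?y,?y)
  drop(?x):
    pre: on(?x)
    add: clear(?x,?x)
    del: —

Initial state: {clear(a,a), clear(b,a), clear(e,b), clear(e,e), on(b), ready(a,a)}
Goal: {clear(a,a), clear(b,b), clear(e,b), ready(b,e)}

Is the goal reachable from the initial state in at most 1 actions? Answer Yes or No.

1. push(e,e)  →  {clear(a,a), clear(b,a), clear(e,b), clear(e,e), on(b), on(e), ready(a,a), ready(e,e)}
2. grab(e,b)  →  {clear(a,a), clear(b,a), clear(e,b), clear(e,e), on(b), on(e), ready(a,a), ready(b,e), ready(e,b), ready(e,e)}
3. drop(b)  →  {clear(a,a), clear(b,a), clear(b,b), clear(e,b), clear(e,e), on(b), on(e), ready(a,a), ready(b,e), ready(e,b), ready(e,e)}
optimal plan length = 3; 3 > 1

No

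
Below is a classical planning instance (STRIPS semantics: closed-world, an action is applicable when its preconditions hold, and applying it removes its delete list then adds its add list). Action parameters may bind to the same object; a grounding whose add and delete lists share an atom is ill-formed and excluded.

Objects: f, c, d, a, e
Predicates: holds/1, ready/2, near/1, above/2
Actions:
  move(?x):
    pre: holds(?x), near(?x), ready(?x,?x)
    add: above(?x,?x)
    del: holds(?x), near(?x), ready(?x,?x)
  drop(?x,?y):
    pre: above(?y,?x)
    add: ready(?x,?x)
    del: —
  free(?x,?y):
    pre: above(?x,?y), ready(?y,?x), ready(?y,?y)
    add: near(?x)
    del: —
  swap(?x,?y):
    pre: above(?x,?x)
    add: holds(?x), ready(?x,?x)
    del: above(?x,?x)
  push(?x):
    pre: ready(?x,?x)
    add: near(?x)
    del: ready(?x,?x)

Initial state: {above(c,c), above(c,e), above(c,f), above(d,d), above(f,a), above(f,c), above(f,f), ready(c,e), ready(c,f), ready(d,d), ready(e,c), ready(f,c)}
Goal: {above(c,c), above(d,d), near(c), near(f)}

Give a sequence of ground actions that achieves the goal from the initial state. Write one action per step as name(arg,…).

drop(f,f); free(f,f); free(c,f)

1. drop(f,f)  →  {above(c,c), above(c,e), above(c,f), above(d,d), above(f,a), above(f,c), above(f,f), ready(c,e), ready(c,f), ready(d,d), ready(e,c), ready(f,c), ready(f,f)}
2. free(f,f)  →  {above(c,c), above(c,e), above(c,f), above(d,d), above(f,a), above(f,c), above(f,f), near(f), ready(c,e), ready(c,f), ready(d,d), ready(e,c), ready(f,c), ready(f,f)}
3. free(c,f)  →  {above(c,c), above(c,e), above(c,f), above(d,d), above(f,a), above(f,c), above(f,f), near(c), near(f), ready(c,e), ready(c,f), ready(d,d), ready(e,c), ready(f,c), ready(f,f)}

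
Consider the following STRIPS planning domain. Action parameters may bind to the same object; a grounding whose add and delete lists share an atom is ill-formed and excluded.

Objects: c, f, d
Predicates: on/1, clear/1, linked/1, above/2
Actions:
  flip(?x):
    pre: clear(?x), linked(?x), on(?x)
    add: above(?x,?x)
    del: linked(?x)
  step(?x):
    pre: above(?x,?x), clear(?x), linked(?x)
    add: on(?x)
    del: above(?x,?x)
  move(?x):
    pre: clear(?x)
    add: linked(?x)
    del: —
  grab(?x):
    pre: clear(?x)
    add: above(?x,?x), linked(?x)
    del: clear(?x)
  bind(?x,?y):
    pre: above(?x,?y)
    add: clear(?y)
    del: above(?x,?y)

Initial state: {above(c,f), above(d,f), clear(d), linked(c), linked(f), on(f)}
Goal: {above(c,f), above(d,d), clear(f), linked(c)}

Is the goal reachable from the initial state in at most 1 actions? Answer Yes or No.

1. grab(d)  →  {above(c,f), above(d,d), above(d,f), linked(c), linked(d), linked(f), on(f)}
2. bind(d,f)  →  {above(c,f), above(d,d), clear(f), linked(c), linked(d), linked(f), on(f)}
optimal plan length = 2; 2 > 1

No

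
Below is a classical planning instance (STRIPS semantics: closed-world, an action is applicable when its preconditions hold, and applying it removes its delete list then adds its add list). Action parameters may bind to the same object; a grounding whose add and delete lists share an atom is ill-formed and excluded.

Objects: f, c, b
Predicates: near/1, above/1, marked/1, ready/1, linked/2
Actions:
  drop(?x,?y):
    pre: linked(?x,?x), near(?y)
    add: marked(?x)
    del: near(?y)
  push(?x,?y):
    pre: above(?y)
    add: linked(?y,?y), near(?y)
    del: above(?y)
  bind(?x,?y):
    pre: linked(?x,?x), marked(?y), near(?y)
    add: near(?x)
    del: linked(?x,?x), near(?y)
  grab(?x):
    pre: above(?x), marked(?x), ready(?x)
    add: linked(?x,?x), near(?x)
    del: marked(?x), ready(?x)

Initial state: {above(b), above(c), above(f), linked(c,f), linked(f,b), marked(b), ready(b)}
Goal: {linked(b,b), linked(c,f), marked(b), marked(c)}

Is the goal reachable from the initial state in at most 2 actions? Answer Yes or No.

1. push(f,c)  →  {above(b), above(f), linked(c,c), linked(c,f), linked(f,b), marked(b), near(c), ready(b)}
2. drop(c,c)  →  {above(b), above(f), linked(c,c), linked(c,f), linked(f,b), marked(b), marked(c), ready(b)}
3. push(f,b)  →  {above(f), linked(b,b), linked(c,c), linked(c,f), linked(f,b), marked(b), marked(c), near(b), ready(b)}
optimal plan length = 3; 3 > 2

No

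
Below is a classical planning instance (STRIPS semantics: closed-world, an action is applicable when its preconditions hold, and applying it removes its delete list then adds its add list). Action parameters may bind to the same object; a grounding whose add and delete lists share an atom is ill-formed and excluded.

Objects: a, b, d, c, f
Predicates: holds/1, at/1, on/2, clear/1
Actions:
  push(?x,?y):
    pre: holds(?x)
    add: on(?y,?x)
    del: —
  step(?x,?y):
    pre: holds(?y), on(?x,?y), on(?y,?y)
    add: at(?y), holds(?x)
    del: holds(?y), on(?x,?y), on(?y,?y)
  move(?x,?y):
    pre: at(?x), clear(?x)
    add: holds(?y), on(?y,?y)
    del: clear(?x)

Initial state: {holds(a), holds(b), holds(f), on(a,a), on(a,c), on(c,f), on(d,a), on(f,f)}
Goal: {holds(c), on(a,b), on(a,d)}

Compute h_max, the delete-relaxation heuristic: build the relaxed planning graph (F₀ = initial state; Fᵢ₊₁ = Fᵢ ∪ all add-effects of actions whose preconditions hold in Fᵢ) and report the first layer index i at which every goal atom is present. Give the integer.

F0 = init (8 atoms)
F1 = F0 ∪ {at(a), at(f), holds(c), holds(d), on(a,b), on(a,f), on(b,a), on(b,b), on(b,f), on(c,a), on(c,b), on(d,b), on(d,f), on(f,a), on(f,b)}  (23 atoms)
F2 = F1 ∪ {at(b), on(a,d), on(b,c), on(b,d), on(c,c), on(c,d), on(d,c), on(d,d), on(f,c), on(f,d)}  (33 atoms)
goal ⊆ F2  ⇒  h_max = 2

2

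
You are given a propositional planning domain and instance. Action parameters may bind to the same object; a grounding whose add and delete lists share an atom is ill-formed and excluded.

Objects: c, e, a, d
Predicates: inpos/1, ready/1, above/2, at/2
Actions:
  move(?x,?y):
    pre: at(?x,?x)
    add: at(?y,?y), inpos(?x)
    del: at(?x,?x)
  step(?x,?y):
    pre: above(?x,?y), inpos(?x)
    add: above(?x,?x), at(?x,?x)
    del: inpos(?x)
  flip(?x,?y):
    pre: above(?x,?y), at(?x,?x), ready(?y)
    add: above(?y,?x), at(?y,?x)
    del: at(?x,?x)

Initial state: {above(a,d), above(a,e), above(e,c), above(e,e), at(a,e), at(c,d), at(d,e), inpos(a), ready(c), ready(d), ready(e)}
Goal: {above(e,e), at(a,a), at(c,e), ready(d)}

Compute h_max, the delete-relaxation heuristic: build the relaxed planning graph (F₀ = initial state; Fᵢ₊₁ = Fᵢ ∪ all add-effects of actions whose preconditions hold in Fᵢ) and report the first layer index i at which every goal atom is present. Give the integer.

F0 = init (11 atoms)
F1 = F0 ∪ {above(a,a), at(a,a)}  (13 atoms)
F2 = F1 ∪ {above(d,a), above(e,a), at(c,c), at(d,a), at(d,d), at(e,a), at(e,e)}  (20 atoms)
F3 = F2 ∪ {above(c,e), at(c,e), inpos(c), inpos(d), inpos(e)}  (25 atoms)
goal ⊆ F3  ⇒  h_max = 3

3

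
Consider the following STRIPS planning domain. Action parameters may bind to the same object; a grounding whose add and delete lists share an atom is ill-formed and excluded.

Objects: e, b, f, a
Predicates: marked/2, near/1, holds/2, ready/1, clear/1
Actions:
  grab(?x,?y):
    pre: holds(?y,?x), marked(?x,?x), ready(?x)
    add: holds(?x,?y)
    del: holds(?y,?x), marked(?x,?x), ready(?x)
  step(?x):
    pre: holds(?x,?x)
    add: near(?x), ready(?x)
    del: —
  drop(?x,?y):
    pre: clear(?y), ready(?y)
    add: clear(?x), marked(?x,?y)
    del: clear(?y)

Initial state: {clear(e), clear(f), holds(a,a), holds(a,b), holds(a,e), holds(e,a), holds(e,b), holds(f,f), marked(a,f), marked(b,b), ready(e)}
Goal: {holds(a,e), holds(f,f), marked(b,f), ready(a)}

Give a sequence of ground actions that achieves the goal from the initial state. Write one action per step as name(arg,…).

step(f); step(a); drop(b,f)

1. step(f)  →  {clear(e), clear(f), holds(a,a), holds(a,b), holds(a,e), holds(e,a), holds(e,b), holds(f,f), marked(a,f), marked(b,b), near(f), ready(e), ready(f)}
2. step(a)  →  {clear(e), clear(f), holds(a,a), holds(a,b), holds(a,e), holds(e,a), holds(e,b), holds(f,f), marked(a,f), marked(b,b), near(a), near(f), ready(a), ready(e), ready(f)}
3. drop(b,f)  →  {clear(b), clear(e), holds(a,a), holds(a,b), holds(a,e), holds(e,a), holds(e,b), holds(f,f), marked(a,f), marked(b,b), marked(b,f), near(a), near(f), ready(a), ready(e), ready(f)}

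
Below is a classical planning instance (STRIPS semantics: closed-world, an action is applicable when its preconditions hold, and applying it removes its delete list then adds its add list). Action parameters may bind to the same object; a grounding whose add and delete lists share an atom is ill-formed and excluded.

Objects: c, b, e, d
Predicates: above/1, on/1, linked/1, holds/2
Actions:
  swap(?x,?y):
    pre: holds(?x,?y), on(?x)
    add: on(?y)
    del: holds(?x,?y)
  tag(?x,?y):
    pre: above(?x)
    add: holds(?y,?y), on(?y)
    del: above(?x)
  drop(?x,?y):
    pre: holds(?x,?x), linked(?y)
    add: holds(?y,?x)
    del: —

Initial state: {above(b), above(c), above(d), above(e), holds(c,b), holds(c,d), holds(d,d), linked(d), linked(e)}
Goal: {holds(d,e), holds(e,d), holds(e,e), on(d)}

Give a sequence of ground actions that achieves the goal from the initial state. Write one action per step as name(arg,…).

tag(c,e); tag(b,d); drop(e,d); drop(d,e)

1. tag(c,e)  →  {above(b), above(d), above(e), holds(c,b), holds(c,d), holds(d,d), holds(e,e), linked(d), linked(e), on(e)}
2. tag(b,d)  →  {above(d), above(e), holds(c,b), holds(c,d), holds(d,d), holds(e,e), linked(d), linked(e), on(d), on(e)}
3. drop(e,d)  →  {above(d), above(e), holds(c,b), holds(c,d), holds(d,d), holds(d,e), holds(e,e), linked(d), linked(e), on(d), on(e)}
4. drop(d,e)  →  {above(d), above(e), holds(c,b), holds(c,d), holds(d,d), holds(d,e), holds(e,d), holds(e,e), linked(d), linked(e), on(d), on(e)}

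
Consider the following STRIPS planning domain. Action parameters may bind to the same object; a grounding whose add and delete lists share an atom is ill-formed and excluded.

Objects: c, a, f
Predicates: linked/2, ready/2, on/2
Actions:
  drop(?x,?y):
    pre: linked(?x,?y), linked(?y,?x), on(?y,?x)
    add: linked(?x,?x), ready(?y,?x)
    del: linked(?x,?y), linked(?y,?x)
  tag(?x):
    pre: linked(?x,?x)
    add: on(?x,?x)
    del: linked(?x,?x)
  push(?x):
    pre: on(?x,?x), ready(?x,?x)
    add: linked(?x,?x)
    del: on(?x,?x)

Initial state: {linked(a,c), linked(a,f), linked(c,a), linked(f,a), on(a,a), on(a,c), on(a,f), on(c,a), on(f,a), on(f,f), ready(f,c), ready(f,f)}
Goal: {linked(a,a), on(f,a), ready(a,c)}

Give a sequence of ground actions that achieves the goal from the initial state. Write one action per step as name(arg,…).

1. drop(c,a)  →  {linked(a,f), linked(c,c), linked(f,a), on(a,a), on(a,c), on(a,f), on(c,a), on(f,a), on(f,f), ready(a,c), ready(f,c), ready(f,f)}
2. drop(a,f)  →  {linked(a,a), linked(c,c), on(a,a), on(a,c), on(a,f), on(c,a), on(f,a), on(f,f), ready(a,c), ready(f,a), ready(f,c), ready(f,f)}

drop(c,a); drop(a,f)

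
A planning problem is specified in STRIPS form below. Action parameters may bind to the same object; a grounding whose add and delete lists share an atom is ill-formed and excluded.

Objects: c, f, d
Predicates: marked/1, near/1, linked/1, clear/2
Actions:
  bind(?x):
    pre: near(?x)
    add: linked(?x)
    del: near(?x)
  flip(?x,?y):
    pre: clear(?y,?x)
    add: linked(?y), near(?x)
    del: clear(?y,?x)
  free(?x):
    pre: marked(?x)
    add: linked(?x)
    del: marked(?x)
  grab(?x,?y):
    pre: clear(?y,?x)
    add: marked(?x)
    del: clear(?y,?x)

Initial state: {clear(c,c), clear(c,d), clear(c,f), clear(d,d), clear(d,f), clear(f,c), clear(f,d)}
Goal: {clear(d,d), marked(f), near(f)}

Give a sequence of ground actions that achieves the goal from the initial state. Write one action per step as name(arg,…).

1. flip(f,c)  →  {clear(c,c), clear(c,d), clear(d,d), clear(d,f), clear(f,c), clear(f,d), linked(c), near(f)}
2. grab(f,d)  →  {clear(c,c), clear(c,d), clear(d,d), clear(f,c), clear(f,d), linked(c), marked(f), near(f)}

flip(f,c); grab(f,d)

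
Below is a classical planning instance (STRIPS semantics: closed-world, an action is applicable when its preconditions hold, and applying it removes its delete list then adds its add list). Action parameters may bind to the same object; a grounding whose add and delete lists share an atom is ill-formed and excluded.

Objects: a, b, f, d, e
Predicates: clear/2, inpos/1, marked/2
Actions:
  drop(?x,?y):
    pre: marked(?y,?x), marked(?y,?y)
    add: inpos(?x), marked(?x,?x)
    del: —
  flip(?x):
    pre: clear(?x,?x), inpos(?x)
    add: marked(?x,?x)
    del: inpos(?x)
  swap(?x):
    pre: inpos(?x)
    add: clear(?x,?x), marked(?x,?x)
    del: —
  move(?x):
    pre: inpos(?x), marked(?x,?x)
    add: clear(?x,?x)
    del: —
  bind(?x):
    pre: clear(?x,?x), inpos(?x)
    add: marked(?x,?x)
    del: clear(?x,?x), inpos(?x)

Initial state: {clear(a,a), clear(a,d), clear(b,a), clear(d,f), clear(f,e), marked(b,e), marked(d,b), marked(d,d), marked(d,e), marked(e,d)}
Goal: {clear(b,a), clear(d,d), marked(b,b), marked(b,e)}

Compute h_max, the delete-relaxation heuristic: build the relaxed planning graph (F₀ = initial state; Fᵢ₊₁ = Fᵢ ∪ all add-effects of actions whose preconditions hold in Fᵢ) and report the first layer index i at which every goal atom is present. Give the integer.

F0 = init (10 atoms)
F1 = F0 ∪ {inpos(b), inpos(d), inpos(e), marked(b,b), marked(e,e)}  (15 atoms)
F2 = F1 ∪ {clear(b,b), clear(d,d), clear(e,e)}  (18 atoms)
goal ⊆ F2  ⇒  h_max = 2

2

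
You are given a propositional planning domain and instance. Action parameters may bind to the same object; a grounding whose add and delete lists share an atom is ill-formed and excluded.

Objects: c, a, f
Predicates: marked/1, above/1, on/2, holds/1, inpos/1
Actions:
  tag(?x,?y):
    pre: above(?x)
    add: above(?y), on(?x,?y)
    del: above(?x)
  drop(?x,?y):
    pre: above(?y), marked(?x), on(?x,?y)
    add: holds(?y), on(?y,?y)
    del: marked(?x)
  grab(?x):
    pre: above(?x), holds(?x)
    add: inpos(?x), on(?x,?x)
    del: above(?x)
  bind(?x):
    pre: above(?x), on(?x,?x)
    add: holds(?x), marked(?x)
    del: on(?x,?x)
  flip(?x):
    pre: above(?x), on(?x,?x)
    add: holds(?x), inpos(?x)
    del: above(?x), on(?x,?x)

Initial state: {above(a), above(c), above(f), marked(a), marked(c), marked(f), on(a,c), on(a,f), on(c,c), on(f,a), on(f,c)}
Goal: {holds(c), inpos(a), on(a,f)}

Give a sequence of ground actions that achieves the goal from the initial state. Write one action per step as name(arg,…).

1. drop(c,c)  →  {above(a), above(c), above(f), holds(c), marked(a), marked(f), on(a,c), on(a,f), on(c,c), on(f,a), on(f,c)}
2. drop(f,a)  →  {above(a), above(c), above(f), holds(a), holds(c), marked(a), on(a,a), on(a,c), on(a,f), on(c,c), on(f,a), on(f,c)}
3. grab(a)  →  {above(c), above(f), holds(a), holds(c), inpos(a), marked(a), on(a,a), on(a,c), on(a,f), on(c,c), on(f,a), on(f,c)}

drop(c,c); drop(f,a); grab(a)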